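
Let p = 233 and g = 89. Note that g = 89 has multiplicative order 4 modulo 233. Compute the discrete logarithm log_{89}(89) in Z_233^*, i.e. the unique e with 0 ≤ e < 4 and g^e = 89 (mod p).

1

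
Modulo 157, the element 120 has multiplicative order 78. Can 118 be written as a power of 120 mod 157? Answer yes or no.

118 ∈ ⟨120⟩ iff 118^78 ≡ 1 (mod 157), since |⟨120⟩| = 78.
118^78 mod 157 = 1.
Since 1 = 1, 118 lies in the subgroup.

yes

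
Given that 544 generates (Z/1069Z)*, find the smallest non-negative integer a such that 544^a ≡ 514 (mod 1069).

982

Baby-step giant-step with m = ceil(sqrt(1068)) = 33.
Baby table (544^j mod 1069 for j=0..32):
  0:1  1:544  2:892  3:991  4:328  5:978  6:739  7:72
  8:684  9:84  10:798  11:98  12:931  13:827  14:908  15:74
  16:703  17:799  18:642  19:754  20:749  21:167  22:1052  23:373
  24:871  25:257  26:838  27:478  28:265  29:914  30:131  31:710
  32:331
Giant step factor: 544^(-33) ≡ 496 (mod 1069).
Scan 514·496^i mod 1069 for i = 0, 1, …:
  i=0: 514   i=1: 522   i=2: 214   i=3: 313
  i=4: 243   i=5: 800   i=6: 201   i=7: 279
  i=8: 483   i=9: 112     …   i=28: 507
  i=29: 257
Match at i=29, j=25: a = 29·33 + 25 = 982.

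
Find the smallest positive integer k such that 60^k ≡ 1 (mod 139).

46

The order of 60 must divide p − 1 = 138 = 2 · 3 · 23.
Divisors: 1, 2, 3, 6, 23, 46, 69, 138.
Check each in increasing order: 60^1 ≡ 60;  60^2 ≡ 125;  60^3 ≡ 133;  60^6 ≡ 36;  60^23 ≡ 138;  60^46 ≡ 1.
Smallest exponent giving 1 is 46.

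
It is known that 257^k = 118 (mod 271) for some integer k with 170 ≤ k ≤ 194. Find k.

193

Compute 257^170 mod 271 = 217, then multiply by 257 repeatedly:
  257^170=217  257^171=214  257^172=256  257^173=210  257^174=41
  257^175=239  257^176=177  257^177=232  257^178=4  257^179=215
  257^180=242  257^181=135  257^182=7  257^183=173  257^184=17
  257^185=33  257^186=80  257^187=235  257^188=233  257^189=261
  257^190=140  257^191=208  257^192=69  257^193=118
Found 118 at exponent 193.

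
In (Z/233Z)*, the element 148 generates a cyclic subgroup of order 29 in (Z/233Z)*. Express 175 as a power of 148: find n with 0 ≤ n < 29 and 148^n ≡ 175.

25

Successive powers of 148 modulo 233:
  148^0=1  148^1=148  148^2=2  148^3=63  148^4=4  148^5=126
  148^6=8  148^7=19  148^8=16  148^9=38  148^10=32  148^11=76
  148^12=64  148^13=152  148^14=128  148^15=71  148^16=23  148^17=142
  148^18=46  148^19=51  148^20=92  148^21=102  148^22=184  148^23=204
  148^24=135  148^25=175
So 148^25 ≡ 175 (mod 233), giving n = 25.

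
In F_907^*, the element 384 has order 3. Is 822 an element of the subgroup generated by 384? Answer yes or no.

no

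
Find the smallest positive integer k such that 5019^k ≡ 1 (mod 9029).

2257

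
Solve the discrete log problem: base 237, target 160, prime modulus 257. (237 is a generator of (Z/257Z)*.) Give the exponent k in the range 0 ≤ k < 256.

113

Baby-step giant-step with m = ceil(sqrt(256)) = 16.
Baby table (237^j mod 257 for j=0..15):
  0:1  1:237  2:143  3:224  4:146  5:164  6:61  7:65
  8:242  9:43  10:168  11:238  12:123  13:110  14:113  15:53
Giant step factor: 237^(-16) ≡ 8 (mod 257).
Scan 160·8^i mod 257 for i = 0, 1, …:
  i=0: 160   i=1: 252   i=2: 217   i=3: 194
  i=4: 10   i=5: 80   i=6: 126   i=7: 237
Match at i=7, j=1: k = 7·16 + 1 = 113.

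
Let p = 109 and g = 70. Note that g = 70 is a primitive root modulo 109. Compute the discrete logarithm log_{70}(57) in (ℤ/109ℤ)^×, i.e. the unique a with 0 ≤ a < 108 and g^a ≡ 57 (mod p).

95

Baby-step giant-step with m = ceil(sqrt(108)) = 11.
Baby table (70^j mod 109 for j=0..10):
  0:1  1:70  2:104  3:86  4:25  5:6  6:93  7:79
  8:80  9:41  10:36
Giant step factor: 70^(-11) ≡ 42 (mod 109).
Scan 57·42^i mod 109 for i = 0, 1, …:
  i=0: 57   i=1: 105   i=2: 50   i=3: 29
  i=4: 19   i=5: 35   i=6: 53   i=7: 46
  i=8: 79
Match at i=8, j=7: a = 8·11 + 7 = 95.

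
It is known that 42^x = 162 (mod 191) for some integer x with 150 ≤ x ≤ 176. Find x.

168

Compute 42^150 mod 191 = 69, then multiply by 42 repeatedly:
  42^150=69  42^151=33  42^152=49  42^153=148  42^154=104
  42^155=166  42^156=96  42^157=21  42^158=118  42^159=181
  42^160=153  42^161=123  42^162=9  42^163=187  42^164=23
  42^165=11  42^166=80  42^167=113  42^168=162
Found 162 at exponent 168.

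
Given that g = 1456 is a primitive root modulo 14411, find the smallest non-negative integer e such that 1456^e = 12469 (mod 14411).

3746

Baby-step giant-step with m = ceil(sqrt(14410)) = 121.
Baby table (1456^j mod 14411 for j=0..120):
  0:1  1:1456  2:1519  3:6781  4:1601  5:10885  6:10871  7:4898
  8:12454  9:3986  10:10394  11:2114  12:8441  13:11924  14:10500  15:12340
  16:10934  17:10160  18:7274  19:13270  20:10380  21:10552  22:1586  23:3456
  24:2497  25:4060  26:2850  27:13643  28:5850  29:699  30:8974  31:9778
  32:13111  33:9452  34:14018  35:4232  36:8295  37:1102  38:4891  39:2262
  40:7764  41:6160  42:5318  43:4301  44:7882  45:5036  46:11628  47:11854
  48:9457  49:6887  50:11827  51:13378  52:9107  53:1672  54:13384  55:3432
  56:10786  57:10837  58:13038  59:4041  60:4008  61:13604  62:6710  63:13513
  64:3913  65:4983  66:6515  67:3402  68:10339  69:8500  70:11362  71:13655
  72:8911  73:4516  74:3880  75:168  76:14032  77:10205  78:739  79:9570
  80:12894  81:10542  82:1437  83:2677  84:6742  85:2461  86:9288  87:5810
  88:103  89:5858  90:12347  91:6715  92:6382  93:11508  94:10066  95:109
  96:183  97:7050  98:4168  99:1577  100:4763  101:3237  102:675  103:2852
  104:2144  105:8888  106:14261  107:12176  108:2726  109:6031  110:4837  111:10104
  112:12204  113:261  114:5330  115:7362  116:11699  117:14353  118:2018  119:12775
  120:10210
Giant step factor: 1456^(-121) ≡ 9566 (mod 14411).
Scan 12469·9566^i mod 14411 for i = 0, 1, …:
  i=0: 12469   i=1: 13018   i=2: 4737   i=3: 5958
  i=4: 13134   i=5: 4746   i=6: 5586   i=7: 14099
  i=8: 12896   i=9: 4976     …   i=29: 13082
  i=30: 11699
Match at i=30, j=116: e = 30·121 + 116 = 3746.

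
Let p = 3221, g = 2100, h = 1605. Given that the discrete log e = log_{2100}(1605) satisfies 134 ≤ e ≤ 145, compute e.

139

Compute 2100^134 mod 3221 = 2104, then multiply by 2100 repeatedly:
  2100^134=2104  2100^135=2409  2100^136=1930  2100^137=982  2100^138=760
  2100^139=1605
Found 1605 at exponent 139.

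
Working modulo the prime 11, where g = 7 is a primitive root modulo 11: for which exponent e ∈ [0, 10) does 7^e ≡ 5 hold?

2

Successive powers of 7 modulo 11:
  7^0=1  7^1=7  7^2=5
So 7^2 ≡ 5 (mod 11), giving e = 2.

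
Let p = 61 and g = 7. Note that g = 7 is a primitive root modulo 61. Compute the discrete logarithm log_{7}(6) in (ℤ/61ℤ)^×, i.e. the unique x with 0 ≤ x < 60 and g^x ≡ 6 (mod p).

Baby-step giant-step with m = ceil(sqrt(60)) = 8.
Baby table (7^j mod 61 for j=0..7):
  0:1  1:7  2:49  3:38  4:22  5:32  6:41  7:43
Giant step factor: 7^(-8) ≡ 15 (mod 61).
Scan 6·15^i mod 61 for i = 0, 1, …:
  i=0: 6   i=1: 29   i=2: 8   i=3: 59
  i=4: 31   i=5: 38
Match at i=5, j=3: x = 5·8 + 3 = 43.

43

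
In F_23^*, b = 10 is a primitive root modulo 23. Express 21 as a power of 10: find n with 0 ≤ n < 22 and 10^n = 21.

19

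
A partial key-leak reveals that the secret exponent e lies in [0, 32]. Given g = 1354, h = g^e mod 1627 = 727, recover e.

19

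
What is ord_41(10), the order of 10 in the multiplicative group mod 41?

5

The order of 10 must divide p − 1 = 40 = 2^3 · 5.
Divisors: 1, 2, 4, 5, 8, 10, 20, 40.
Check each in increasing order: 10^1 ≡ 10;  10^2 ≡ 18;  10^4 ≡ 37;  10^5 ≡ 1.
Smallest exponent giving 1 is 5.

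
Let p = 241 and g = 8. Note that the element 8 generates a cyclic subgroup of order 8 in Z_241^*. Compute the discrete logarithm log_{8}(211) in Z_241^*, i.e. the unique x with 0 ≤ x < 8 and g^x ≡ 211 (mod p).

7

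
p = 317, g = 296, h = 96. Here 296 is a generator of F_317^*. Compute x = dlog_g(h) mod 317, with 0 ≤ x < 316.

Baby-step giant-step with m = ceil(sqrt(316)) = 18.
Baby table (296^j mod 317 for j=0..17):
  0:1  1:296  2:124  3:249  4:160  5:127  6:186  7:215
  8:240  9:32  10:279  11:164  12:43  13:48  14:260  15:246
  16:223  17:72
Giant step factor: 296^(-18) ≡ 152 (mod 317).
Scan 96·152^i mod 317 for i = 0, 1, …:
  i=0: 96   i=1: 10   i=2: 252   i=3: 264
  i=4: 186
Match at i=4, j=6: x = 4·18 + 6 = 78.

78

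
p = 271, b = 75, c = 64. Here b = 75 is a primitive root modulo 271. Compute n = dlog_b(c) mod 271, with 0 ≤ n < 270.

Baby-step giant-step with m = ceil(sqrt(270)) = 17.
Baby table (75^j mod 271 for j=0..16):
  0:1  1:75  2:205  3:199  4:20  5:145  6:35  7:186
  8:129  9:190  10:158  11:197  12:141  13:6  14:179  15:146
  16:110
Giant step factor: 75^(-17) ≡ 201 (mod 271).
Scan 64·201^i mod 271 for i = 0, 1, …:
  i=0: 64   i=1: 127   i=2: 53   i=3: 84
  i=4: 82   i=5: 222   i=6: 178   i=7: 6
Match at i=7, j=13: n = 7·17 + 13 = 132.

132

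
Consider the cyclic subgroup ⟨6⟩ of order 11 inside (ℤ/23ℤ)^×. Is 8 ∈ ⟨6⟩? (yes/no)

⟨6⟩ has order 11; its elements mod 23 are {1, 2, 3, 4, 6, 8, 9, 12, 13, 16, 18}.
8 is in this set.

yes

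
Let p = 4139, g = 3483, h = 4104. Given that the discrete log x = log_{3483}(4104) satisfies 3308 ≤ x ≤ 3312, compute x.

Compute 3483^3308 mod 4139 = 3277, then multiply by 3483 repeatedly:
  3483^3308=3277  3483^3309=2568  3483^3310=4104
Found 4104 at exponent 3310.

3310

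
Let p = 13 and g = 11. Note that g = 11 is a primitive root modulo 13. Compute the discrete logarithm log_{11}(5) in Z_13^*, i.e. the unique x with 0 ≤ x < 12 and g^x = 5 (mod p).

3

Successive powers of 11 modulo 13:
  11^0=1  11^1=11  11^2=4  11^3=5
So 11^3 ≡ 5 (mod 13), giving x = 3.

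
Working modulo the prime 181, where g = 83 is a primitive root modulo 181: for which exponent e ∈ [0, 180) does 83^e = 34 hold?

116

Baby-step giant-step with m = ceil(sqrt(180)) = 14.
Baby table (83^j mod 181 for j=0..13):
  0:1  1:83  2:11  3:8  4:121  5:88  6:64  7:63
  8:161  9:150  10:142  11:21  12:114  13:50
Giant step factor: 83^(-14) ≡ 167 (mod 181).
Scan 34·167^i mod 181 for i = 0, 1, …:
  i=0: 34   i=1: 67   i=2: 148   i=3: 100
  i=4: 48   i=5: 52   i=6: 177   i=7: 56
  i=8: 121
Match at i=8, j=4: e = 8·14 + 4 = 116.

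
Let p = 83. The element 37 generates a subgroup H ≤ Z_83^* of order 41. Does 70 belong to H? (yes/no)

yes

70 ∈ ⟨37⟩ iff 70^41 ≡ 1 (mod 83), since |⟨37⟩| = 41.
70^41 mod 83 = 1.
Since 1 = 1, 70 lies in the subgroup.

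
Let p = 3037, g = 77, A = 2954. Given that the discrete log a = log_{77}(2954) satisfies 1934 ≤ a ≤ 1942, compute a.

1940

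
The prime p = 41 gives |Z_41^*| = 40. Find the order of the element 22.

The order of 22 must divide p − 1 = 40 = 2^3 · 5.
Divisors: 1, 2, 4, 5, 8, 10, 20, 40.
Check each in increasing order: 22^1 ≡ 22;  22^2 ≡ 33;  22^4 ≡ 23;  22^5 ≡ 14;  22^8 ≡ 37;  22^10 ≡ 32;  22^20 ≡ 40;  22^40 ≡ 1.
Smallest exponent giving 1 is 40.

40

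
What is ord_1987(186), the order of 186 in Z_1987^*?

331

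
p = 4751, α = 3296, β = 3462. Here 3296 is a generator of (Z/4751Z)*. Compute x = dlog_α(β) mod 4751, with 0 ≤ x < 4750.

Baby-step giant-step with m = ceil(sqrt(4750)) = 69.
Baby table (3296^j mod 4751 for j=0..68):
  0:1  1:3296  2:2830  3:1467  4:3465  5:3987  6:4637  7:4336
  8:448  9:3798  10:4074  11:1578  12:3494  13:4551  14:1189  15:4120
  16:1162  17:646  18:768  19:3796  20:2233  21:669  22:560  23:2372
  24:2717  25:4348  26:1992  27:4501  28:2674  29:399  30:3828  31:3183
  32:960  33:4745  34:3979  35:2024  36:700  37:2965  38:4584  39:684
  40:2490  41:2063  42:967  43:4062  44:34  45:2791  46:1200  47:2368
  48:3786  49:2530  50:875  51:143  52:979  53:855  54:737  55:1391
  56:21  57:2702  58:2418  59:2301  60:1500  61:2960  62:2357  63:787
  64:4657  65:3742  66:36  67:4632  68:2109
Giant step factor: 3296^(-69) ≡ 1302 (mod 4751).
Scan 3462·1302^i mod 4751 for i = 0, 1, …:
  i=0: 3462   i=1: 3576   i=2: 4723   i=3: 1552
  i=4: 1529   i=5: 89   i=6: 1854   i=7: 400
  i=8: 2941   i=9: 4627     …   i=25: 1739
  i=26: 2702
Match at i=26, j=57: x = 26·69 + 57 = 1851.

1851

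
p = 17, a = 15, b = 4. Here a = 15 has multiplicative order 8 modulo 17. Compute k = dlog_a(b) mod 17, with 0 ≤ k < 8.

2

Successive powers of 15 modulo 17:
  15^0=1  15^1=15  15^2=4
So 15^2 ≡ 4 (mod 17), giving k = 2.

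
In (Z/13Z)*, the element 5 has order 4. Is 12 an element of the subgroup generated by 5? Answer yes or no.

⟨5⟩ has order 4; its elements mod 13 are {1, 5, 8, 12}.
12 is in this set.

yes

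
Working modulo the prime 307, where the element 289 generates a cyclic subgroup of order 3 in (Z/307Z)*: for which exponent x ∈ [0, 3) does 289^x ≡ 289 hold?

1

Successive powers of 289 modulo 307:
  289^0=1  289^1=289
So 289^1 ≡ 289 (mod 307), giving x = 1.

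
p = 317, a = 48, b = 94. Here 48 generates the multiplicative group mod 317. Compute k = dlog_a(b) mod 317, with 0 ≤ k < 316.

Baby-step giant-step with m = ceil(sqrt(316)) = 18.
Baby table (48^j mod 317 for j=0..17):
  0:1  1:48  2:85  3:276  4:251  5:2  6:96  7:170
  8:235  9:185  10:4  11:192  12:23  13:153  14:53  15:8
  16:67  17:46
Giant step factor: 48^(-18) ≡ 144 (mod 317).
Scan 94·144^i mod 317 for i = 0, 1, …:
  i=0: 94   i=1: 222   i=2: 268   i=3: 235
Match at i=3, j=8: k = 3·18 + 8 = 62.

62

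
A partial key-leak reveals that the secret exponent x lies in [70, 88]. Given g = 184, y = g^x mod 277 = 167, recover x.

Compute 184^70 mod 277 = 40, then multiply by 184 repeatedly:
  184^70=40  184^71=158  184^72=264  184^73=101  184^74=25
  184^75=168  184^76=165  184^77=167
Found 167 at exponent 77.

77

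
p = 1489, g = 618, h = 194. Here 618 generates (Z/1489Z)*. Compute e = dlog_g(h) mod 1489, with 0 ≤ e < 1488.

Baby-step giant-step with m = ceil(sqrt(1488)) = 39.
Baby table (618^j mod 1489 for j=0..38):
  0:1  1:618  2:740  3:197  4:1137  5:1347  6:95  7:639
  8:317  9:847  10:807  11:1400  12:91  13:1145  14:335  15:59
  16:726  17:479  18:1200  19:78  20:556  21:1138  22:476  23:835
  24:836  25:1454  26:705  27:902  28:550  29:408  30:503  31:1142
  32:1459  33:817  34:135  35:46  36:137  37:1282  38:128
Giant step factor: 618^(-39) ≡ 852 (mod 1489).
Scan 194·852^i mod 1489 for i = 0, 1, …:
  i=0: 194   i=1: 9   i=2: 223   i=3: 893
  i=4: 1446   i=5: 589   i=6: 35   i=7: 40
  i=8: 1322   i=9: 660     …   i=24: 109
  i=25: 550
Match at i=25, j=28: e = 25·39 + 28 = 1003.

1003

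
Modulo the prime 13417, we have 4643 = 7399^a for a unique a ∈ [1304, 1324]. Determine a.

Compute 7399^1304 mod 13417 = 6942, then multiply by 7399 repeatedly:
  7399^1304=6942  7399^1305=3582  7399^1306=4643
Found 4643 at exponent 1306.

1306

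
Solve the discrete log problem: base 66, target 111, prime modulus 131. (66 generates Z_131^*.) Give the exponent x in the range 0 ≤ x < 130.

Successive powers of 66 modulo 131:
  66^0=1  66^1=66  66^2=33  66^3=82  66^4=41  66^5=86
  66^6=43  66^7=87  66^8=109  66^9=120  66^10=60  66^11=30
  66^12=15  66^13=73  66^14=102  66^15=51  66^16=91  66^17=111
So 66^17 ≡ 111 (mod 131), giving x = 17.

17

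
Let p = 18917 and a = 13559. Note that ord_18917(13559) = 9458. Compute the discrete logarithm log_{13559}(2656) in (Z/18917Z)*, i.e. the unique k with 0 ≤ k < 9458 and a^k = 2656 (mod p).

Baby-step giant-step with m = ceil(sqrt(9458)) = 98.
Baby table (13559^j mod 18917 for j=0..97):
  0:1  1:13559  2:11075  3:2779  4:16714  5:18383  6:4705  7:6971
  8:10457  9:3548  10:1401  11:3491  12:4135  13:15394  14:15985  15:8546
  16:8589  17:5199  18:8499  19:14494  20:14350  21:10305  22:4533  23:1614
  24:16174  25:17402  26:1977  27:754  28:8306  29:8153  30:14496  31:3634
  32:13538  33:10091  34:16125  35:15106  36:7895  37:15919  38:2751  39:15402
  40:10955  41:2561  42:11904  43:6492  44:4227  45:14300  46:13367  47:18293
  48:14000  49:12822  50:6268  51:12648  52:11627  53:15132  54:1006  55:1197
  56:18254  57:14875  58:15988  59:11389  60:3980  61:13536  62:1890  63:12892
  64:9548  65:12301  66:16987  67:12258  68:1460  69:8958  70:14382  71:9102
  72:18427  73:14874  74:2429  75:314  76:1201  77:15739  78:2424  79:8187
  80:2577  81:1844  82:13439  83:10857  84:16886  85:4823  86:17905  87:12034
  88:9881  89:6285  90:16147  91:10732  92:5624  93:1389  94:11036  95:3654
  96:963  97:4587
Giant step factor: 13559^(-98) ≡ 14430 (mod 18917).
Scan 2656·14430^i mod 18917 for i = 0, 1, …:
  i=0: 2656   i=1: 238   i=2: 10363   i=3: 18122
  i=4: 10769   i=5: 12432   i=6: 3849   i=7: 758
  i=8: 3914   i=9: 11775     …   i=93: 7256
  i=94: 17402
Match at i=94, j=25: k = 94·98 + 25 = 9237.

9237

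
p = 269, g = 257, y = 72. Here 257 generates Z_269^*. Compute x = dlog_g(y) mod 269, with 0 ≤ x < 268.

Baby-step giant-step with m = ceil(sqrt(268)) = 17.
Baby table (257^j mod 269 for j=0..16):
  0:1  1:257  2:144  3:155  4:23  5:262  6:84  7:68
  8:260  9:108  10:49  11:219  12:62  13:63  14:51  15:195
  16:81
Giant step factor: 257^(-17) ≡ 194 (mod 269).
Scan 72·194^i mod 269 for i = 0, 1, …:
  i=0: 72   i=1: 249   i=2: 155
Match at i=2, j=3: x = 2·17 + 3 = 37.

37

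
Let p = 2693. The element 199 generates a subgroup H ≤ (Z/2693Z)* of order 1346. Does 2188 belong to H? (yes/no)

2188 ∈ ⟨199⟩ iff 2188^1346 ≡ 1 (mod 2693), since |⟨199⟩| = 1346.
2188^1346 mod 2693 = 1.
Since 1 = 1, 2188 lies in the subgroup.

yes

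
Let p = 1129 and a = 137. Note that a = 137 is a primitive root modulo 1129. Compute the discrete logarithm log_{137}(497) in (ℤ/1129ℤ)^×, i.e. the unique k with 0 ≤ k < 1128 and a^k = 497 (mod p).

Baby-step giant-step with m = ceil(sqrt(1128)) = 34.
Baby table (137^j mod 1129 for j=0..33):
  0:1  1:137  2:705  3:620  4:265  5:177  6:540  7:595
  8:227  9:616  10:846  11:744  12:318  13:664  14:648  15:714
  16:724  17:965  18:112  19:667  20:1059  21:571  22:326  23:631
  24:643  25:29  26:586  27:123  28:1045  29:911  30:617  31:983
  32:320  33:938
Giant step factor: 137^(-34) ≡ 954 (mod 1129).
Scan 497·954^i mod 1129 for i = 0, 1, …:
  i=0: 497   i=1: 1087   i=2: 576   i=3: 810
  i=4: 504   i=5: 991   i=6: 441   i=7: 726
  i=8: 527   i=9: 353   i=10: 320
Match at i=10, j=32: k = 10·34 + 32 = 372.

372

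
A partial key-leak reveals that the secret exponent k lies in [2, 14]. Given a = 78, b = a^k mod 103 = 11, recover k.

5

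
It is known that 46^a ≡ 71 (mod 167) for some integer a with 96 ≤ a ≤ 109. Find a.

Compute 46^96 mod 167 = 116, then multiply by 46 repeatedly:
  46^96=116  46^97=159  46^98=133  46^99=106  46^100=33
  46^101=15  46^102=22  46^103=10  46^104=126  46^105=118
  46^106=84  46^107=23  46^108=56  46^109=71
Found 71 at exponent 109.

109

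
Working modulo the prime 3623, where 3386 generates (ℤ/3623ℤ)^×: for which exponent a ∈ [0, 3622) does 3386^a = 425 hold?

3046

Baby-step giant-step with m = ceil(sqrt(3622)) = 61.
Baby table (3386^j mod 3623 for j=0..60):
  0:1  1:3386  2:1824  3:2472  4:1062  5:1916  6:2406  7:2212
  8:1091  9:2289  10:957  11:1440  12:2905  13:3508  14:1894  15:374
  16:1937  17:1052  18:663  19:2281  20:2853  21:1340  22:1244  23:2258
  24:1058  25:2864  26:2356  27:3193  28:466  29:1871  30:2202  31:3461
  32:2164  33:1598  34:1689  35:1860  36:1186  37:1512  38:333  39:785
  40:2351  41:755  42:2215  43:380  44:515  45:1127  46:1003  47:1407
  48:3480  49:1284  50:24  51:1558  52:300  53:1360  54:127  55:2508
  56:3399  57:2366  58:823  59:591  60:1230
Giant step factor: 3386^(-61) ≡ 1165 (mod 3623).
Scan 425·1165^i mod 3623 for i = 0, 1, …:
  i=0: 425   i=1: 2397   i=2: 2795   i=3: 2721
  i=4: 3463   i=5: 1996   i=6: 2997   i=7: 2556
  i=8: 3257   i=9: 1124     …   i=48: 1473
  i=49: 2366
Match at i=49, j=57: a = 49·61 + 57 = 3046.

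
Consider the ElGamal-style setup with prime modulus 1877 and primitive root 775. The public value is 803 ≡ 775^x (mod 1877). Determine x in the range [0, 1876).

1394

Baby-step giant-step with m = ceil(sqrt(1876)) = 44.
Baby table (775^j mod 1877 for j=0..43):
  0:1  1:775  2:1862  3:1514  4:225  5:1691  6:379  7:913
  8:1823  9:1321  10:810  11:832  12:989  13:659  14:181  15:1377
  16:1039  17:1869  18:1308  19:120  20:1027  21:77  22:1488  23:722
  24:204  25:432  26:694  27:1028  28:852  29:1473  30:359  31:429
  32:246  33:1073  34:64  35:798  36:917  37:1169  38:1261  39:1235
  40:1732  41:245  42:298  43:79
Giant step factor: 775^(-44) ≡ 1219 (mod 1877).
Scan 803·1219^i mod 1877 for i = 0, 1, …:
  i=0: 803   i=1: 940   i=2: 890   i=3: 4
  i=4: 1122   i=5: 1262   i=6: 1115   i=7: 237
  i=8: 1722   i=9: 632     …   i=30: 105
  i=31: 359
Match at i=31, j=30: x = 31·44 + 30 = 1394.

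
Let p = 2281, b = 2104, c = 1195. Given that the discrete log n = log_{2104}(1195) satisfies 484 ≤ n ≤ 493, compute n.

489

Compute 2104^484 mod 2281 = 1181, then multiply by 2104 repeatedly:
  2104^484=1181  2104^485=815  2104^486=1729  2104^487=1902  2104^488=934
  2104^489=1195
Found 1195 at exponent 489.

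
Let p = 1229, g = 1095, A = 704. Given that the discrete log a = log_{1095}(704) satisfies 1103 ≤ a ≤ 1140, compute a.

1137

Compute 1095^1103 mod 1229 = 693, then multiply by 1095 repeatedly:
  1095^1103=693  1095^1104=542  1095^1105=1112  1095^1106=930  1095^1107=738
  1095^1108=657  1095^1109=450  1095^1110=1150  1095^1111=754  1095^1112=971
  1095^1113=160  1095^1114=682  1095^1115=787  1095^1116=236  1095^1117=330
  1095^1118=24  1095^1119=471  1095^1120=794  1095^1121=527  1095^1122=664
  1095^1123=741  1095^1124=255  1095^1125=242  1095^1126=755  1095^1127=837
  1095^1128=910  1095^1129=960  1095^1130=405  1095^1131=1035  1095^1132=187
  1095^1133=751  1095^1134=144  1095^1135=368  1095^1136=1077  1095^1137=704
Found 704 at exponent 1137.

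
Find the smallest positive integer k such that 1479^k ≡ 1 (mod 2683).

The order of 1479 must divide p − 1 = 2682 = 2 · 3^2 · 149.
Divisors: 1, 2, 3, 6, 9, 18, 149, 298, 447, 894, 1341, 2682.
Check each in increasing order: 1479^1 ≡ 1479;  1479^2 ≡ 796;  1479^3 ≡ 2130;  1479^6 ≡ 2630;  1479^9 ≡ 2479;  1479^18 ≡ 1371;  1479^149 ≡ 1357;  1479^298 ≡ 911;  1479^447 ≡ 2047;  1479^894 ≡ 2046;  1479^1341 ≡ 2682;  1479^2682 ≡ 1.
Smallest exponent giving 1 is 2682.

2682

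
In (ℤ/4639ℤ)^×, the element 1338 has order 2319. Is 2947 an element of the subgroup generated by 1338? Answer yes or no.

no

2947 ∈ ⟨1338⟩ iff 2947^2319 ≡ 1 (mod 4639), since |⟨1338⟩| = 2319.
2947^2319 mod 4639 = 4638.
Since 4638 ≠ 1, 2947 does not lie in the subgroup.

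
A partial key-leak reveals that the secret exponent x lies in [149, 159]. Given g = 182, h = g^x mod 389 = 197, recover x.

155

Compute 182^149 mod 389 = 314, then multiply by 182 repeatedly:
  182^149=314  182^150=354  182^151=243  182^152=269  182^153=333
  182^154=311  182^155=197
Found 197 at exponent 155.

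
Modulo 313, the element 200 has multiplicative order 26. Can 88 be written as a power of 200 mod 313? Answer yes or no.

88 ∈ ⟨200⟩ iff 88^26 ≡ 1 (mod 313), since |⟨200⟩| = 26.
88^26 mod 313 = 99.
Since 99 ≠ 1, 88 does not lie in the subgroup.

no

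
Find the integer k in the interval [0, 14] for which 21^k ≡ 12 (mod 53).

9

Compute 21^0 mod 53 = 1, then multiply by 21 repeatedly:
  21^0=1  21^1=21  21^2=17  21^3=39  21^4=24
  21^5=27  21^6=37  21^7=35  21^8=46  21^9=12
Found 12 at exponent 9.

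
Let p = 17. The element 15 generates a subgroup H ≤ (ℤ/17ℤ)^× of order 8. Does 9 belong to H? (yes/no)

⟨15⟩ has order 8; its elements mod 17 are {1, 2, 4, 8, 9, 13, 15, 16}.
9 is in this set.

yes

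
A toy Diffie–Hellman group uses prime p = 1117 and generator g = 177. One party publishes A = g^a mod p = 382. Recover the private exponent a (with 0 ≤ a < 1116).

Baby-step giant-step with m = ceil(sqrt(1116)) = 34.
Baby table (177^j mod 1117 for j=0..33):
  0:1  1:177  2:53  3:445  4:575  5:128  6:316  7:82
  8:1110  9:995  10:746  11:236  12:443  13:221  14:22  15:543
  16:49  17:854  18:363  19:582  20:250  21:687  22:963  23:667
  24:774  25:724  26:810  27:394  28:484  29:776  30:1078  31:916
  32:167  33:517
Giant step factor: 177^(-34) ≡ 1025 (mod 1117).
Scan 382·1025^i mod 1117 for i = 0, 1, …:
  i=0: 382   i=1: 600   i=2: 650   i=3: 518
  i=4: 375   i=5: 127   i=6: 603   i=7: 374
  i=8: 219   i=9: 1075     …   i=17: 204
  i=18: 221
Match at i=18, j=13: a = 18·34 + 13 = 625.

625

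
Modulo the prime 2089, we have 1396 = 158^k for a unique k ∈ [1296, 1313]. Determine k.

Compute 158^1296 mod 2089 = 1761, then multiply by 158 repeatedly:
  158^1296=1761  158^1297=401  158^1298=688  158^1299=76  158^1300=1563
  158^1301=452  158^1302=390  158^1303=1039  158^1304=1220  158^1305=572
  158^1306=549  158^1307=1093  158^1308=1396
Found 1396 at exponent 1308.

1308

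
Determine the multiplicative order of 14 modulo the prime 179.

89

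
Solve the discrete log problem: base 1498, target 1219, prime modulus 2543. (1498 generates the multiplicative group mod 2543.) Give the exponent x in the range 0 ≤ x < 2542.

1697

Baby-step giant-step with m = ceil(sqrt(2542)) = 51.
Baby table (1498^j mod 2543 for j=0..50):
  0:1  1:1498  2:1078  3:39  4:2476  5:1354  6:1521  7:2473
  8:1946  9:830  10:2356  11:2147  12:1854  13:336  14:2357  15:1102
  16:389  17:375  18:2290  19:2456  20:1910  21:305  22:1693  23:743
  24:1723  25:2452  26:1004  27:1079  28:1537  29:1011  30:1393  31:1454
  32:1284  33:924  34:760  35:1759  36:434  37:1667  38:2483  39:1668
  40:1438  41:203  42:1477  43:136  44:288  45:1657  46:218  47:1060
  48:1048  49:873  50:652
Giant step factor: 1498^(-51) ≡ 2004 (mod 2543).
Scan 1219·2004^i mod 2543 for i = 0, 1, …:
  i=0: 1219   i=1: 1596   i=2: 1833   i=3: 1240
  i=4: 449   i=5: 2117   i=6: 744   i=7: 778
  i=8: 253   i=9: 955     …   i=32: 1378
  i=33: 2357
Match at i=33, j=14: x = 33·51 + 14 = 1697.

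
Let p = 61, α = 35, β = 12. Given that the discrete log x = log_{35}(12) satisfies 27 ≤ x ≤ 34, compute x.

Compute 35^27 mod 61 = 23, then multiply by 35 repeatedly:
  35^27=23  35^28=12
Found 12 at exponent 28.

28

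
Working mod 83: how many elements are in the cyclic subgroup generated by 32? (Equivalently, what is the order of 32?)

The order of 32 must divide p − 1 = 82 = 2 · 41.
Divisors: 1, 2, 41, 82.
Check each in increasing order: 32^1 ≡ 32;  32^2 ≡ 28;  32^41 ≡ 82;  32^82 ≡ 1.
Smallest exponent giving 1 is 82.

82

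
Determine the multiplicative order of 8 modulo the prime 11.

10

The order of 8 must divide p − 1 = 10 = 2 · 5.
Divisors: 1, 2, 5, 10.
Check each in increasing order: 8^1 ≡ 8;  8^2 ≡ 9;  8^5 ≡ 10;  8^10 ≡ 1.
Smallest exponent giving 1 is 10.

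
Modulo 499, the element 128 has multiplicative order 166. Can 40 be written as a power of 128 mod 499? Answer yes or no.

no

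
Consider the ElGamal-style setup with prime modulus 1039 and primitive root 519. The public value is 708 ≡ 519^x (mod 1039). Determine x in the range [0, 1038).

960

Baby-step giant-step with m = ceil(sqrt(1038)) = 33.
Baby table (519^j mod 1039 for j=0..32):
  0:1  1:519  2:260  3:909  4:65  5:487  6:276  7:901
  8:69  9:485  10:277  11:381  12:329  13:355  14:342  15:868
  16:605  17:217  18:411  19:314  20:882  21:598  22:740  23:669
  24:185  25:427  26:306  27:886  28:596  29:741  30:149  31:445
  32:297
Giant step factor: 519^(-33) ≡ 1025 (mod 1039).
Scan 708·1025^i mod 1039 for i = 0, 1, …:
  i=0: 708   i=1: 478   i=2: 581   i=3: 178
  i=4: 625   i=5: 601   i=6: 937   i=7: 389
  i=8: 788   i=9: 397     …   i=28: 603
  i=29: 909
Match at i=29, j=3: x = 29·33 + 3 = 960.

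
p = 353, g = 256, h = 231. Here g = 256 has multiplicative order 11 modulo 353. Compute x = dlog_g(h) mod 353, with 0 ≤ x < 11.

Successive powers of 256 modulo 353:
  256^0=1  256^1=256  256^2=231
So 256^2 ≡ 231 (mod 353), giving x = 2.

2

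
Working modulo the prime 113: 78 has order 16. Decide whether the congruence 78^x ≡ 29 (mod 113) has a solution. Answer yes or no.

no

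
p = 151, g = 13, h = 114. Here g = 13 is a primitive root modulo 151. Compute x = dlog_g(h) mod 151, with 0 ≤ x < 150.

Baby-step giant-step with m = ceil(sqrt(150)) = 13.
Baby table (13^j mod 151 for j=0..12):
  0:1  1:13  2:18  3:83  4:22  5:135  6:94  7:14
  8:31  9:101  10:105  11:6  12:78
Giant step factor: 13^(-13) ≡ 7 (mod 151).
Scan 114·7^i mod 151 for i = 0, 1, …:
  i=0: 114   i=1: 43   i=2: 150   i=3: 144
  i=4: 102   i=5: 110   i=6: 15   i=7: 105
Match at i=7, j=10: x = 7·13 + 10 = 101.

101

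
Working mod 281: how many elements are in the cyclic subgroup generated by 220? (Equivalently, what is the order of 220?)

The order of 220 must divide p − 1 = 280 = 2^3 · 5 · 7.
Divisors: 1, 2, 4, 5, 7, 8, 10, 14, 20, 28, 35, 40, 56, 70, 140, 280.
Check each in increasing order: 220^1 ≡ 220;  220^2 ≡ 68;  220^4 ≡ 128;  220^5 ≡ 60;  220^7 ≡ 146;  220^8 ≡ 86;  220^10 ≡ 228;  220^14 ≡ 241;  220^20 ≡ 280;  220^28 ≡ 195;  220^35 ≡ 89;  220^40 ≡ 1.
Smallest exponent giving 1 is 40.

40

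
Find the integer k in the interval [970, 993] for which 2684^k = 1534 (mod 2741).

992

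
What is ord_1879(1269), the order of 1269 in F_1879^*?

The order of 1269 must divide p − 1 = 1878 = 2 · 3 · 313.
Divisors: 1, 2, 3, 6, 313, 626, 939, 1878.
Check each in increasing order: 1269^1 ≡ 1269;  1269^2 ≡ 58;  1269^3 ≡ 321;  1269^6 ≡ 1575;  1269^313 ≡ 1391;  1269^626 ≡ 1390;  1269^939 ≡ 1878;  1269^1878 ≡ 1.
Smallest exponent giving 1 is 1878.

1878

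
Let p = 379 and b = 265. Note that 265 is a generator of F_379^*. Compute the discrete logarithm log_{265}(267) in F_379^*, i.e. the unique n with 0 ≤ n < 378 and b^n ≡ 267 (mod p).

Baby-step giant-step with m = ceil(sqrt(378)) = 20.
Baby table (265^j mod 379 for j=0..19):
  0:1  1:265  2:110  3:346  4:351  5:160  6:331  7:166
  8:26  9:68  10:207  11:279  12:30  13:370  14:268  15:147
  16:297  17:252  18:76  19:53
Giant step factor: 265^(-20) ≡ 224 (mod 379).
Scan 267·224^i mod 379 for i = 0, 1, …:
  i=0: 267   i=1: 305   i=2: 100   i=3: 39
  i=4: 19   i=5: 87   i=6: 159   i=7: 369
  i=8: 34   i=9: 36   i=10: 105   i=11: 22
  i=12: 1
Match at i=12, j=0: n = 12·20 + 0 = 240.

240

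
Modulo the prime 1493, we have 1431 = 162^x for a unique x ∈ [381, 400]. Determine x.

Compute 162^381 mod 1493 = 1431, then multiply by 162 repeatedly:
  162^381=1431
Found 1431 at exponent 381.

381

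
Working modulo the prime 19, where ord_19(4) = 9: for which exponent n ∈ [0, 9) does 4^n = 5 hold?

8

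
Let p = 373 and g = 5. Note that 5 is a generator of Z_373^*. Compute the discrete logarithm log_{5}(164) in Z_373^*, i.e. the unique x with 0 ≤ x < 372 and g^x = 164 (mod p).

170

Baby-step giant-step with m = ceil(sqrt(372)) = 20.
Baby table (5^j mod 373 for j=0..19):
  0:1  1:5  2:25  3:125  4:252  5:141  6:332  7:168
  8:94  9:97  10:112  11:187  12:189  13:199  14:249  15:126
  16:257  17:166  18:84  19:47
Giant step factor: 5^(-20) ≡ 100 (mod 373).
Scan 164·100^i mod 373 for i = 0, 1, …:
  i=0: 164   i=1: 361   i=2: 292   i=3: 106
  i=4: 156   i=5: 307   i=6: 114   i=7: 210
  i=8: 112
Match at i=8, j=10: x = 8·20 + 10 = 170.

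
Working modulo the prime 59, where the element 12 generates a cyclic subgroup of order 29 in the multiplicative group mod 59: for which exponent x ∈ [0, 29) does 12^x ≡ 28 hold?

Successive powers of 12 modulo 59:
  12^0=1  12^1=12  12^2=26  12^3=17  12^4=27  12^5=29
  12^6=53  12^7=46  12^8=21  12^9=16  12^10=15  12^11=3
  12^12=36  12^13=19  12^14=51  12^15=22  12^16=28
So 12^16 ≡ 28 (mod 59), giving x = 16.

16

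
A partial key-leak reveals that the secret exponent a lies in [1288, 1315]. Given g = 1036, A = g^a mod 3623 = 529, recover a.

Compute 1036^1288 mod 3623 = 3485, then multiply by 1036 repeatedly:
  1036^1288=3485  1036^1289=1952  1036^1290=638  1036^1291=1582  1036^1292=1356
  1036^1293=2715  1036^1294=1292  1036^1295=1625  1036^1296=2428  1036^1297=1046
  1036^1298=379  1036^1299=1360  1036^1300=3236  1036^1301=1221  1036^1302=529
Found 529 at exponent 1302.

1302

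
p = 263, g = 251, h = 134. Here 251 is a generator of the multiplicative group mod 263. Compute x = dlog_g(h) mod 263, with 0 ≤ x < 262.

Baby-step giant-step with m = ceil(sqrt(262)) = 17.
Baby table (251^j mod 263 for j=0..16):
  0:1  1:251  2:144  3:113  4:222  5:229  6:145  7:101
  8:103  9:79  10:104  11:67  12:248  13:180  14:207  15:146
  16:89
Giant step factor: 251^(-17) ≡ 115 (mod 263).
Scan 134·115^i mod 263 for i = 0, 1, …:
  i=0: 134   i=1: 156   i=2: 56   i=3: 128
  i=4: 255   i=5: 132   i=6: 189   i=7: 169
  i=8: 236   i=9: 51   i=10: 79
Match at i=10, j=9: x = 10·17 + 9 = 179.

179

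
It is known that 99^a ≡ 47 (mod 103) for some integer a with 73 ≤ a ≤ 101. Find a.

85

Compute 99^73 mod 103 = 70, then multiply by 99 repeatedly:
  99^73=70  99^74=29  99^75=90  99^76=52  99^77=101
  99^78=8  99^79=71  99^80=25  99^81=3  99^82=91
  99^83=48  99^84=14  99^85=47
Found 47 at exponent 85.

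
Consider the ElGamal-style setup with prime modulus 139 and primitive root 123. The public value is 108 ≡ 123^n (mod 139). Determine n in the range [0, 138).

Baby-step giant-step with m = ceil(sqrt(138)) = 12.
Baby table (123^j mod 139 for j=0..11):
  0:1  1:123  2:117  3:74  4:67  5:40  6:55  7:93
  8:41  9:39  10:71  11:115
Giant step factor: 123^(-12) ≡ 80 (mod 139).
Scan 108·80^i mod 139 for i = 0, 1, …:
  i=0: 108   i=1: 22   i=2: 92   i=3: 132
  i=4: 135   i=5: 97   i=6: 115
Match at i=6, j=11: n = 6·12 + 11 = 83.

83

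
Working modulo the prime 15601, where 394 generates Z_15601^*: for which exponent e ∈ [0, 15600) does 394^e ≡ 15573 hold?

Baby-step giant-step with m = ceil(sqrt(15600)) = 125.
Baby table (394^j mod 15601 for j=0..124):
  0:1  1:394  2:14827  3:7064  4:6238  5:8415  6:8098  7:8008
  8:3750  9:11006  10:14887  11:15103  12:6601  13:11028  14:7954  15:13676
  16:5999  17:7855  18:5872  19:4620  20:10564  21:12350  22:13989  23:4513
  24:15209  25:1562  26:6989  27:7890  28:4061  29:8732  30:8188  31:12266
  32:12095  33:7125  34:14671  35:8004  36:2174  37:14102  38:2232  39:5752
  40:4143  41:9838  42:7124  43:14277  44:8778  45:10711  46:7864  47:9418
  48:13255  49:11736  50:6088  51:11719  52:14991  53:9276  54:4110  55:12437
  56:1464  57:15180  58:5737  59:13834  60:5847  61:10371  62:14313  63:7361
  64:14049  65:12552  66:15572  67:4175  68:6845  69:13558  70:6310  71:5581
  72:14774  73:1783  74:457  75:8447  76:5105  77:14442  78:11384  79:7809
  80:3349  81:9022  82:13241  83:6220  84:1323  85:6429  86:5664  87:673
  88:15546  89:9532  90:11368  91:1505  92:132  93:5205  94:7039  95:11989
  96:12164  97:3109  98:8068  99:11789  100:11369  101:1899  102:14959  103:12269
  104:13277  105:4803  106:4661  107:11117  108:11818  109:7194  110:10655  111:1401
  112:5959  113:7696  114:5630  115:2878  116:10660  117:3371  118:2089  119:11814
  120:5618  121:13751  122:4347  123:12209  124:5238
Giant step factor: 394^(-125) ≡ 11381 (mod 15601).
Scan 15573·11381^i mod 15601 for i = 0, 1, …:
  i=0: 15573   i=1: 8953   i=2: 3962   i=3: 4632
  i=4: 1013   i=5: 15415   i=6: 4870   i=7: 10718
  i=8: 12940   i=9: 12301     …   i=109: 548
  i=110: 11989
Match at i=110, j=95: e = 110·125 + 95 = 13845.

13845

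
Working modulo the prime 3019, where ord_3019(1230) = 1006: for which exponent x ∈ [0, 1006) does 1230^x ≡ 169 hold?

Baby-step giant-step with m = ceil(sqrt(1006)) = 32.
Baby table (1230^j mod 3019 for j=0..31):
  0:1  1:1230  2:381  3:685  4:249  5:1351  6:1280  7:1501
  8:1621  9:1290  10:1725  11:2412  12:2102  13:1196  14:827  15:2826
  16:1111  17:1942  18:631  19:247  20:1910  21:518  22:131  23:1123
  24:1607  25:2184  26:2429  27:1879  28:1635  29:396  30:1021  31:2945
Giant step factor: 1230^(-32) ≡ 530 (mod 3019).
Scan 169·530^i mod 3019 for i = 0, 1, …:
  i=0: 169   i=1: 2019   i=2: 1344   i=3: 2855
  i=4: 631
Match at i=4, j=18: x = 4·32 + 18 = 146.

146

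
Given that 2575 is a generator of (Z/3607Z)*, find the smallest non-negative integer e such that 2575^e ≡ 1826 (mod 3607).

Baby-step giant-step with m = ceil(sqrt(3606)) = 61.
Baby table (2575^j mod 3607 for j=0..60):
  0:1  1:2575  2:959  3:2237  4:3503  5:2725  6:1260  7:1807
  8:3602  9:1553  10:2419  11:3243  12:520  13:803  14:914  15:1786
  16:25  17:3056  18:2333  19:1820  20:1007  21:3199  22:2644  23:1891
  24:3482  25:2755  26:2763  27:1721  28:2179  29:2040  30:1208  31:1366
  32:625  33:653  34:613  35:2216  36:3533  37:621  38:1174  39:384
  40:482  41:342  42:542  43:3348  44:370  45:502  46:1344  47:1687
  48:1197  49:1897  50:897  51:1295  52:1757  53:1097  54:494  55:2386
  56:1229  57:1336  58:2729  59:739  60:2036
Giant step factor: 2575^(-61) ≡ 2445 (mod 3607).
Scan 1826·2445^i mod 3607 for i = 0, 1, …:
  i=0: 1826   i=1: 2711   i=2: 2336   i=3: 1639
  i=4: 3585   i=5: 315   i=6: 1884   i=7: 241
  i=8: 1304   i=9: 3299   i=10: 803
Match at i=10, j=13: e = 10·61 + 13 = 623.

623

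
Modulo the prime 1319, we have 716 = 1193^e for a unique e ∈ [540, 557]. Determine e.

Compute 1193^540 mod 1319 = 480, then multiply by 1193 repeatedly:
  1193^540=480  1193^541=194  1193^542=617  1193^543=79  1193^544=598
  1193^545=1154  1193^546=1005  1193^547=1313  1193^548=756  1193^549=1031
  1193^550=675  1193^551=685  1193^552=744  1193^553=1224  1193^554=99
  1193^555=716
Found 716 at exponent 555.

555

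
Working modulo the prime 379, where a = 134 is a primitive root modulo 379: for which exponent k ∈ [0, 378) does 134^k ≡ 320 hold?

186

Baby-step giant-step with m = ceil(sqrt(378)) = 20.
Baby table (134^j mod 379 for j=0..19):
  0:1  1:134  2:143  3:212  4:362  5:375  6:222  7:186
  8:289  9:68  10:16  11:249  12:14  13:360  14:107  15:315
  16:141  17:323  18:76  19:330
Giant step factor: 134^(-20) ≡ 114 (mod 379).
Scan 320·114^i mod 379 for i = 0, 1, …:
  i=0: 320   i=1: 96   i=2: 332   i=3: 327
  i=4: 136   i=5: 344   i=6: 179   i=7: 319
  i=8: 361   i=9: 222
Match at i=9, j=6: k = 9·20 + 6 = 186.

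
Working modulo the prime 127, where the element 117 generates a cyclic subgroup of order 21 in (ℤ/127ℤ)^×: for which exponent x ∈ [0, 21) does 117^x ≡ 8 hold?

Successive powers of 117 modulo 127:
  117^0=1  117^1=117  117^2=100  117^3=16  117^4=94  117^5=76
  117^6=2  117^7=107  117^8=73  117^9=32  117^10=61  117^11=25
  117^12=4  117^13=87  117^14=19  117^15=64  117^16=122  117^17=50
  117^18=8
So 117^18 ≡ 8 (mod 127), giving x = 18.

18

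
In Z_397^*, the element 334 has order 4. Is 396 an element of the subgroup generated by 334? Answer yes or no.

⟨334⟩ has order 4; its elements mod 397 are {1, 63, 334, 396}.
396 is in this set.

yes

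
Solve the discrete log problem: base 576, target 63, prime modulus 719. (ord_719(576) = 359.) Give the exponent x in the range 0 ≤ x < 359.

210

Baby-step giant-step with m = ceil(sqrt(359)) = 19.
Baby table (576^j mod 719 for j=0..18):
  0:1  1:576  2:317  3:685  4:548  5:7  6:437  7:62
  8:481  9:241  10:49  11:183  12:434  13:491  14:249  15:343
  16:562  17:162  18:561
Giant step factor: 576^(-19) ≡ 686 (mod 719).
Scan 63·686^i mod 719 for i = 0, 1, …:
  i=0: 63   i=1: 78   i=2: 302   i=3: 100
  i=4: 295   i=5: 331   i=6: 581   i=7: 240
  i=8: 708   i=9: 363   i=10: 244   i=11: 576
Match at i=11, j=1: x = 11·19 + 1 = 210.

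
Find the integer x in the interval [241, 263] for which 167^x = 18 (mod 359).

262

Compute 167^241 mod 359 = 157, then multiply by 167 repeatedly:
  167^241=157  167^242=12  167^243=209  167^244=80  167^245=77
  167^246=294  167^247=274  167^248=165  167^249=271  167^250=23
  167^251=251  167^252=273  167^253=357  167^254=25  167^255=226
  167^256=47  167^257=310  167^258=74  167^259=152  167^260=254
  167^261=56  167^262=18
Found 18 at exponent 262.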